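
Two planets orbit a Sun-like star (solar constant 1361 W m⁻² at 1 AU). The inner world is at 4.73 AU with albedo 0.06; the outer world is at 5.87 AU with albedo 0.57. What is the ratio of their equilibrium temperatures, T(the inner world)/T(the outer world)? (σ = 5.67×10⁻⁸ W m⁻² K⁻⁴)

T_eq = [S₀(1−A)/(4σd²)]^(1/4), so T ∝ (1−A)^(1/4) / √d.
T₁ = [1361×0.94/(4×5.67×10⁻⁸×4.73²)]^(1/4) = 126.01 K.
T₂ = [1361×0.43/(4×5.67×10⁻⁸×5.87²)]^(1/4) = 93.03 K.

T₁/T₂ ≈ 1.355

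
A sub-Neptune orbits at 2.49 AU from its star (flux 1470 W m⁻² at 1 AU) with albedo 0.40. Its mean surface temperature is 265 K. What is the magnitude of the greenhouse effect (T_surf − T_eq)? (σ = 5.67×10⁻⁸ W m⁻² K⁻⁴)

S = 1470/2.49² = 237.1 W m⁻².
T_eq = [S(1−A)/(4σ)]^(1/4) = [237.1×0.60/(4×5.67×10⁻⁸)]^(1/4) = 158.3 K.
ΔT = T_surf − T_eq = 265 − 158.3.

ΔT ≈ 106.7 K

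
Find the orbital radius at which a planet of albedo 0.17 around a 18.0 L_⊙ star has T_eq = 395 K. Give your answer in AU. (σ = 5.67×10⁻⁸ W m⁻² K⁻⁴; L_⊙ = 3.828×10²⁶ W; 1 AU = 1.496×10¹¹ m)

d ≈ 1.92 AU

L = 18.0 × 3.828×10²⁶ = 6.89×10²⁷ W.
From T_eq⁴ = L(1−A)/(16πσd²): d = √[L(1−A)/(16πσT_eq⁴)].
d = √[6.89×10²⁷ × 0.83 / (16π × 5.67×10⁻⁸ × (395)⁴)] = 2.87×10¹¹ m = 1.92 AU.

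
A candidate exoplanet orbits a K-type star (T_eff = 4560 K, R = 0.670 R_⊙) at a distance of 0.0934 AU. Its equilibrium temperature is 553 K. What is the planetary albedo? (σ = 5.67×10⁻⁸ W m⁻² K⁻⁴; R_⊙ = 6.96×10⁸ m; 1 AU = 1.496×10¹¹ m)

R_⋆ = 0.670 × 6.96×10⁸ = 4.66×10⁸ m.
d = 0.0934 AU = 1.40×10¹⁰ m.
L = 4πR_⋆²σT_⋆⁴ = 4π(4.66×10⁸)² × 5.67×10⁻⁸ × (4560)⁴ = 6.70×10²⁵ W.
S = L/(4πd²) = 2.73×10⁴ W m⁻².
From T_eq⁴ = S(1−A)/(4σ): 1−A = 4σT_eq⁴/S.
1−A = 4 × 5.67×10⁻⁸ × (553)⁴ / 2.73×10⁴ = 0.777.

A ≈ 0.22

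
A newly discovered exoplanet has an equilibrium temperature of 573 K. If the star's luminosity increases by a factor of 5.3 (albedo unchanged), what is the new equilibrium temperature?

T_eq ∝ L^(1/4) · d^(−1/2).
T′ = 573 × 5.3^(1/4) = 869 K.

T_eq ≈ 869 K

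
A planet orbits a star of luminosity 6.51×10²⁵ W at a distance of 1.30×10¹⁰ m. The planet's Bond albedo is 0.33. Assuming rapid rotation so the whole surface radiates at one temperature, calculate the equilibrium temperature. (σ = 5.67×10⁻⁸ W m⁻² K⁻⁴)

Flux: S = L/(4πd²) = 6.51×10²⁵/(4π×(1.30×10¹⁰)²) = 3.07×10⁴ W m⁻².
Energy balance: absorbed = emitted ⇒ πR²·S(1−A) = 4πR²·σT_eq⁴, so T_eq⁴ = S(1−A)/(4σ).
T_eq = [3.07×10⁴ × 0.67 / (4 × 5.67×10⁻⁸)]^(1/4) = (9.06×10¹⁰)^(1/4) = 549 K.

T_eq ≈ 549 K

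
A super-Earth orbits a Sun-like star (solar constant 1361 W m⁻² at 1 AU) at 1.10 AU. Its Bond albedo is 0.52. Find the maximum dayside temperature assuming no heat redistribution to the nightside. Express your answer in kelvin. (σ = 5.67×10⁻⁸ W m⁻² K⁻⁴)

Flux at 1.10 AU: S = 1361/1.10² = 1120 W m⁻².
With no redistribution each surface element balances locally: S(1−A) = σT⁴.
T = [1120 × 0.48 / 5.67×10⁻⁸]^(1/4) = (9.52×10⁹)^(1/4) = 312 K.

T_ss ≈ 312 K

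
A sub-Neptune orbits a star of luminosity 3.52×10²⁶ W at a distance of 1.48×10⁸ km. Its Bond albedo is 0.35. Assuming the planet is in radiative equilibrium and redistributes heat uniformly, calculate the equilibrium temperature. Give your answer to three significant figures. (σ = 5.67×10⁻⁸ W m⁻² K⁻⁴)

T_eq ≈ 246 K

d = 1.48×10⁸ km = 1.48×10¹¹ m.
Flux: S = L/(4πd²) = 3.52×10²⁶/(4π×(1.48×10¹¹)²) = 1280 W m⁻².
Energy balance: absorbed = emitted ⇒ πR²·S(1−A) = 4πR²·σT_eq⁴, so T_eq⁴ = S(1−A)/(4σ).
T_eq = [1280 × 0.65 / (4 × 5.67×10⁻⁸)]^(1/4) = (3.67×10⁹)^(1/4) = 246 K.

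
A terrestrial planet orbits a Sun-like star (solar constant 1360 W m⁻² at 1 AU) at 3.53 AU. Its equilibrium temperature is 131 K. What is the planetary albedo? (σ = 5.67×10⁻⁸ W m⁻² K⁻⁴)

Flux at 3.53 AU: S = 1360/3.53² = 109 W m⁻².
From T_eq⁴ = S(1−A)/(4σ): 1−A = 4σT_eq⁴/S.
1−A = 4 × 5.67×10⁻⁸ × (131)⁴ / 109 = 0.612.

A ≈ 0.39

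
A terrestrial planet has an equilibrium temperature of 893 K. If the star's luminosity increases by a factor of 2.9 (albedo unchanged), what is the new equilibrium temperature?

T_eq ≈ 1170 K

T_eq ∝ L^(1/4) · d^(−1/2).
T′ = 893 × 2.9^(1/4) = 1170 K.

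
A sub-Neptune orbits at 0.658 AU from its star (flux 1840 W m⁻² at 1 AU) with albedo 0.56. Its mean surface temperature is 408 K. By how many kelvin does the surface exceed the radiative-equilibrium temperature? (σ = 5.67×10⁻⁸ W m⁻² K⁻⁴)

S = 1840/0.658² = 4250 W m⁻².
T_eq = [S(1−A)/(4σ)]^(1/4) = [4250×0.44/(4×5.67×10⁻⁸)]^(1/4) = 301.3 K.
ΔT = T_surf − T_eq = 408 − 301.3.

ΔT ≈ 106.7 K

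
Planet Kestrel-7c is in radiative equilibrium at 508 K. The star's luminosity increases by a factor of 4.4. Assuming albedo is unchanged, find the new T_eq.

T_eq ≈ 736 K

T_eq ∝ L^(1/4) · d^(−1/2).
T′ = 508 × 4.4^(1/4) = 736 K.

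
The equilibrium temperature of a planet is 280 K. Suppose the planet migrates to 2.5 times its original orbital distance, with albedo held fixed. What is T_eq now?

T_eq ∝ L^(1/4) · d^(−1/2).
T′ = 280 / 2.5^(1/2) = 177 K.

T_eq ≈ 177 K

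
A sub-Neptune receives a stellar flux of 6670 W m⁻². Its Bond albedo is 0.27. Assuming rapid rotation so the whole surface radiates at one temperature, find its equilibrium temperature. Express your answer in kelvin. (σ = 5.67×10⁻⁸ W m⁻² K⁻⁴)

T_eq ≈ 383 K

Energy balance: absorbed = emitted ⇒ πR²·S(1−A) = 4πR²·σT_eq⁴, so T_eq⁴ = S(1−A)/(4σ).
T_eq = [6670 × 0.73 / (4 × 5.67×10⁻⁸)]^(1/4) = (2.15×10¹⁰)^(1/4) = 383 K.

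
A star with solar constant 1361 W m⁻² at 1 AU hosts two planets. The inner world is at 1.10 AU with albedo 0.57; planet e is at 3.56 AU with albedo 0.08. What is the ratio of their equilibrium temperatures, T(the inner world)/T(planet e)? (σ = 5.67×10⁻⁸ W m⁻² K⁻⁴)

T_eq = [S₀(1−A)/(4σd²)]^(1/4), so T ∝ (1−A)^(1/4) / √d.
T₁ = [1361×0.43/(4×5.67×10⁻⁸×1.10²)]^(1/4) = 214.89 K.
T₂ = [1361×0.92/(4×5.67×10⁻⁸×3.56²)]^(1/4) = 144.47 K.

T₁/T₂ ≈ 1.487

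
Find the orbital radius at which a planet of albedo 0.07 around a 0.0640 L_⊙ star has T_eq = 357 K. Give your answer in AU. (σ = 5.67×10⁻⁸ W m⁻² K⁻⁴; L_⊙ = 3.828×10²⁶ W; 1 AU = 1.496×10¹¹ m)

L = 0.0640 × 3.828×10²⁶ = 2.45×10²⁵ W.
From T_eq⁴ = L(1−A)/(16πσd²): d = √[L(1−A)/(16πσT_eq⁴)].
d = √[2.45×10²⁵ × 0.93 / (16π × 5.67×10⁻⁸ × (357)⁴)] = 2.22×10¹⁰ m = 0.148 AU.

d ≈ 0.148 AU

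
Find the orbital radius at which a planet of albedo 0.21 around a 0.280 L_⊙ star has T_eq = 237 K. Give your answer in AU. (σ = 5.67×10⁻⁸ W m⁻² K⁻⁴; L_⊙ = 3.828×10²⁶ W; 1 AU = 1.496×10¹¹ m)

L = 0.280 × 3.828×10²⁶ = 1.07×10²⁶ W.
From T_eq⁴ = L(1−A)/(16πσd²): d = √[L(1−A)/(16πσT_eq⁴)].
d = √[1.07×10²⁶ × 0.79 / (16π × 5.67×10⁻⁸ × (237)⁴)] = 9.70×10¹⁰ m = 0.649 AU.

d ≈ 0.649 AU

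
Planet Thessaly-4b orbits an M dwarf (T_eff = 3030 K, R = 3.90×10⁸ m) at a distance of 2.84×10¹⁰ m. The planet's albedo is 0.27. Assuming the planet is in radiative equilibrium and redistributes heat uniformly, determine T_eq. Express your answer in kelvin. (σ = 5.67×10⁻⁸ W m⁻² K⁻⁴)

T_eq ≈ 232 K

L = 4πR_⋆²σT_⋆⁴ = 4π(3.90×10⁸)² × 5.67×10⁻⁸ × (3030)⁴ = 9.13×10²⁴ W.
S = L/(4πd²) = 901 W m⁻².
Energy balance: absorbed = emitted ⇒ πR²·S(1−A) = 4πR²·σT_eq⁴, so T_eq⁴ = S(1−A)/(4σ).
T_eq = [901 × 0.73 / (4 × 5.67×10⁻⁸)]^(1/4) = (2.90×10⁹)^(1/4) = 232 K.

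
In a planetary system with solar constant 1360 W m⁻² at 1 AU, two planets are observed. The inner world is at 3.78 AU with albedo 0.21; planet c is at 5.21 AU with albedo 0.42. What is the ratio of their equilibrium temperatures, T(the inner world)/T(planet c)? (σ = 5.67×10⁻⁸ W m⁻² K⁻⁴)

T_eq = [S₀(1−A)/(4σd²)]^(1/4), so T ∝ (1−A)^(1/4) / √d.
T₁ = [1360×0.79/(4×5.67×10⁻⁸×3.78²)]^(1/4) = 134.94 K.
T₂ = [1360×0.58/(4×5.67×10⁻⁸×5.21²)]^(1/4) = 106.39 K.

T₁/T₂ ≈ 1.268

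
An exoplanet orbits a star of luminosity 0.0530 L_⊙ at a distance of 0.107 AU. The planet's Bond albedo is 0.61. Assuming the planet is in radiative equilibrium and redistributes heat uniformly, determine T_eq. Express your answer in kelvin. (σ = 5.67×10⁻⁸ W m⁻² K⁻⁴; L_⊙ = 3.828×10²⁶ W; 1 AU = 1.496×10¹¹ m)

T_eq ≈ 323 K

d = 0.107 AU = 1.60×10¹⁰ m.
L = 0.0530 × 3.828×10²⁶ = 2.03×10²⁵ W.
Flux: S = L/(4πd²) = 2.03×10²⁵/(4π×(1.60×10¹⁰)²) = 6300 W m⁻².
Energy balance: absorbed = emitted ⇒ πR²·S(1−A) = 4πR²·σT_eq⁴, so T_eq⁴ = S(1−A)/(4σ).
T_eq = [6300 × 0.39 / (4 × 5.67×10⁻⁸)]^(1/4) = (1.08×10¹⁰)^(1/4) = 323 K.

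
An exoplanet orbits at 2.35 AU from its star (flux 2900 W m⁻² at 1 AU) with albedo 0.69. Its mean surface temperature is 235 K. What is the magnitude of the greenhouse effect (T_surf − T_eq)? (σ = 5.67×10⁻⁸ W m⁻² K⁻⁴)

S = 2900/2.35² = 525.1 W m⁻².
T_eq = [S(1−A)/(4σ)]^(1/4) = [525.1×0.31/(4×5.67×10⁻⁸)]^(1/4) = 163.7 K.
ΔT = T_surf − T_eq = 235 − 163.7.

ΔT ≈ 71.3 K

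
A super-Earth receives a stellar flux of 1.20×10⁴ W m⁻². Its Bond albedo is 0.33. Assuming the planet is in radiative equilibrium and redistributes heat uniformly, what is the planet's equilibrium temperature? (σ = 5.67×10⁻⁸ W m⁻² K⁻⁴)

T_eq ≈ 434 K

Energy balance: absorbed = emitted ⇒ πR²·S(1−A) = 4πR²·σT_eq⁴, so T_eq⁴ = S(1−A)/(4σ).
T_eq = [1.20×10⁴ × 0.67 / (4 × 5.67×10⁻⁸)]^(1/4) = (3.54×10¹⁰)^(1/4) = 434 K.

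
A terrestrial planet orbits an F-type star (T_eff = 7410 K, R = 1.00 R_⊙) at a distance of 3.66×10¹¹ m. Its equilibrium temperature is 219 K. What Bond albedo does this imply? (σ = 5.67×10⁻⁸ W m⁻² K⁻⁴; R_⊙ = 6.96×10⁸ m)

A ≈ 0.16

R_⋆ = 1.00 × 6.96×10⁸ = 6.96×10⁸ m.
L = 4πR_⋆²σT_⋆⁴ = 4π(6.96×10⁸)² × 5.67×10⁻⁸ × (7410)⁴ = 1.04×10²⁷ W.
S = L/(4πd²) = 618 W m⁻².
From T_eq⁴ = S(1−A)/(4σ): 1−A = 4σT_eq⁴/S.
1−A = 4 × 5.67×10⁻⁸ × (219)⁴ / 618 = 0.844.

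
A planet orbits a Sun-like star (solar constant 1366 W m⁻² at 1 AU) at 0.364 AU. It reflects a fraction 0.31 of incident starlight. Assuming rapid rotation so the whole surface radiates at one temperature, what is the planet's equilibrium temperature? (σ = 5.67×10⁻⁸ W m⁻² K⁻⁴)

Flux at 0.364 AU: S = 1366/0.364² = 1.03×10⁴ W m⁻².
Energy balance: absorbed = emitted ⇒ πR²·S(1−A) = 4πR²·σT_eq⁴, so T_eq⁴ = S(1−A)/(4σ).
T_eq = [1.03×10⁴ × 0.69 / (4 × 5.67×10⁻⁸)]^(1/4) = (3.14×10¹⁰)^(1/4) = 421 K.

T_eq ≈ 421 K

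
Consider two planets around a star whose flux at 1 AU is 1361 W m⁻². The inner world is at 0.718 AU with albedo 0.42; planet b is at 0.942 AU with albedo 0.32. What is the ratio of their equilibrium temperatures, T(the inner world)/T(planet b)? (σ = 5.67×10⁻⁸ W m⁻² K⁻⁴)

T_eq = [S₀(1−A)/(4σd²)]^(1/4), so T ∝ (1−A)^(1/4) / √d.
T₁ = [1361×0.58/(4×5.67×10⁻⁸×0.718²)]^(1/4) = 286.65 K.
T₂ = [1361×0.68/(4×5.67×10⁻⁸×0.942²)]^(1/4) = 260.41 K.

T₁/T₂ ≈ 1.101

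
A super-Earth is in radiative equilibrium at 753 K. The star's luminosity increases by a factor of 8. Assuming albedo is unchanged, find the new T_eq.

T_eq ≈ 1270 K

T_eq ∝ L^(1/4) · d^(−1/2).
T′ = 753 × 8^(1/4) = 1270 K.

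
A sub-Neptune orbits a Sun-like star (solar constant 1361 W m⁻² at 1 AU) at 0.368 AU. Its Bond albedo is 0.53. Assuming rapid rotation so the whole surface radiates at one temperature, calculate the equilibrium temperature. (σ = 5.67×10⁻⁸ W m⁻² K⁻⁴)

Flux at 0.368 AU: S = 1361/0.368² = 1.00×10⁴ W m⁻².
Energy balance: absorbed = emitted ⇒ πR²·S(1−A) = 4πR²·σT_eq⁴, so T_eq⁴ = S(1−A)/(4σ).
T_eq = [1.00×10⁴ × 0.47 / (4 × 5.67×10⁻⁸)]^(1/4) = (2.08×10¹⁰)^(1/4) = 380 K.

T_eq ≈ 380 K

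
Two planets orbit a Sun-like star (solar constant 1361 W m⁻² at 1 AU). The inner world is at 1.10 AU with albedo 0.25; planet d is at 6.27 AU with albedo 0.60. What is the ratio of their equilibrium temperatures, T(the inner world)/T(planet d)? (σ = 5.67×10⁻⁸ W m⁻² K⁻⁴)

T₁/T₂ ≈ 2.794

T_eq = [S₀(1−A)/(4σd²)]^(1/4), so T ∝ (1−A)^(1/4) / √d.
T₁ = [1361×0.75/(4×5.67×10⁻⁸×1.10²)]^(1/4) = 246.96 K.
T₂ = [1361×0.40/(4×5.67×10⁻⁸×6.27²)]^(1/4) = 88.40 K.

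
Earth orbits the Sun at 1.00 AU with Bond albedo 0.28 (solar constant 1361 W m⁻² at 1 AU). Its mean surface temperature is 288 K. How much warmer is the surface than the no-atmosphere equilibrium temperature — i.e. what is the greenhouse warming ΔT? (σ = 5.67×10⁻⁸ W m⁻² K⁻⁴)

S = 1361/1.00² = 1361 W m⁻².
T_eq = [S(1−A)/(4σ)]^(1/4) = [1361×0.72/(4×5.67×10⁻⁸)]^(1/4) = 256.4 K.
ΔT = T_surf − T_eq = 288 − 256.4.

ΔT ≈ 31.6 K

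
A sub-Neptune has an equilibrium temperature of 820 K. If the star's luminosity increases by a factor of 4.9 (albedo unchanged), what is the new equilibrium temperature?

T_eq ∝ L^(1/4) · d^(−1/2).
T′ = 820 × 4.9^(1/4) = 1220 K.

T_eq ≈ 1220 K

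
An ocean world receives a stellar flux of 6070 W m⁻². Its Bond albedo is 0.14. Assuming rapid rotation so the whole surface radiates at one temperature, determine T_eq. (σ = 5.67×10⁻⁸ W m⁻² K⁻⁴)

T_eq ≈ 390 K

Energy balance: absorbed = emitted ⇒ πR²·S(1−A) = 4πR²·σT_eq⁴, so T_eq⁴ = S(1−A)/(4σ).
T_eq = [6070 × 0.86 / (4 × 5.67×10⁻⁸)]^(1/4) = (2.30×10¹⁰)^(1/4) = 390 K.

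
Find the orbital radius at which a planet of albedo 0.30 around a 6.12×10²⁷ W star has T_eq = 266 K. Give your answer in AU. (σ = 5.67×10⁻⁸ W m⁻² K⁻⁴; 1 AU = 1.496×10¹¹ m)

From T_eq⁴ = L(1−A)/(16πσd²): d = √[L(1−A)/(16πσT_eq⁴)].
d = √[6.12×10²⁷ × 0.70 / (16π × 5.67×10⁻⁸ × (266)⁴)] = 5.48×10¹¹ m = 3.66 AU.

d ≈ 3.66 AU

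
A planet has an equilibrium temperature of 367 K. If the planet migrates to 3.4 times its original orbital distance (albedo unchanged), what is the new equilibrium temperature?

T_eq ∝ L^(1/4) · d^(−1/2).
T′ = 367 / 3.4^(1/2) = 199 K.

T_eq ≈ 199 K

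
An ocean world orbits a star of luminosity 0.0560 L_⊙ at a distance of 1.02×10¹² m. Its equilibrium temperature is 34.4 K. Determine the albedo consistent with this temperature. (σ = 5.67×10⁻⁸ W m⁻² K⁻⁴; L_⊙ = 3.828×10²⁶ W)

L = 0.0560 × 3.828×10²⁶ = 2.14×10²⁵ W.
Flux: S = L/(4πd²) = 2.14×10²⁵/(4π×(1.02×10¹²)²) = 1.64 W m⁻².
From T_eq⁴ = S(1−A)/(4σ): 1−A = 4σT_eq⁴/S.
1−A = 4 × 5.67×10⁻⁸ × (34.4)⁴ / 1.64 = 0.194.

A ≈ 0.81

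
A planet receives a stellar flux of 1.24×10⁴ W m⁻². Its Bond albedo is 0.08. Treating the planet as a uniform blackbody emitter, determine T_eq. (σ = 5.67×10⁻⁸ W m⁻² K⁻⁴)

T_eq ≈ 474 K

Energy balance: absorbed = emitted ⇒ πR²·S(1−A) = 4πR²·σT_eq⁴, so T_eq⁴ = S(1−A)/(4σ).
T_eq = [1.24×10⁴ × 0.92 / (4 × 5.67×10⁻⁸)]^(1/4) = (5.03×10¹⁰)^(1/4) = 474 K.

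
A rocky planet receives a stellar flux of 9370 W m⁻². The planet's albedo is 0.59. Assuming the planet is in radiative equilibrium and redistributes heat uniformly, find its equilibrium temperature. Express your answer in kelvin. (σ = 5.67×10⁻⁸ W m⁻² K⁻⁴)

T_eq ≈ 361 K

Energy balance: absorbed = emitted ⇒ πR²·S(1−A) = 4πR²·σT_eq⁴, so T_eq⁴ = S(1−A)/(4σ).
T_eq = [9370 × 0.41 / (4 × 5.67×10⁻⁸)]^(1/4) = (1.69×10¹⁰)^(1/4) = 361 K.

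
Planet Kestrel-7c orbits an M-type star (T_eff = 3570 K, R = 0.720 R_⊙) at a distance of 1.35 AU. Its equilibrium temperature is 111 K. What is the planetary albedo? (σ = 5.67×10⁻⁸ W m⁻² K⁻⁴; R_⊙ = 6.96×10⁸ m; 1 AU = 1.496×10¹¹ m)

R_⋆ = 0.720 × 6.96×10⁸ = 5.01×10⁸ m.
d = 1.35 AU = 2.02×10¹¹ m.
L = 4πR_⋆²σT_⋆⁴ = 4π(5.01×10⁸)² × 5.67×10⁻⁸ × (3570)⁴ = 2.91×10²⁵ W.
S = L/(4πd²) = 56.7 W m⁻².
From T_eq⁴ = S(1−A)/(4σ): 1−A = 4σT_eq⁴/S.
1−A = 4 × 5.67×10⁻⁸ × (111)⁴ / 56.7 = 0.607.

A ≈ 0.39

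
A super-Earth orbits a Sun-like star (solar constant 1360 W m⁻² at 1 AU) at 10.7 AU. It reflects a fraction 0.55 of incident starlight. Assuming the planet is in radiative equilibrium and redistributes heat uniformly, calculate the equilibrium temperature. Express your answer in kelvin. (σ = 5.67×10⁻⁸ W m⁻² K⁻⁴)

T_eq ≈ 69.7 K

Flux at 10.7 AU: S = 1360/10.7² = 11.9 W m⁻².
Energy balance: absorbed = emitted ⇒ πR²·S(1−A) = 4πR²·σT_eq⁴, so T_eq⁴ = S(1−A)/(4σ).
T_eq = [11.9 × 0.45 / (4 × 5.67×10⁻⁸)]^(1/4) = (2.36×10⁷)^(1/4) = 69.7 K.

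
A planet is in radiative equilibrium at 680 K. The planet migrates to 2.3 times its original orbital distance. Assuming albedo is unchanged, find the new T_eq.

T_eq ≈ 448 K

T_eq ∝ L^(1/4) · d^(−1/2).
T′ = 680 / 2.3^(1/2) = 448 K.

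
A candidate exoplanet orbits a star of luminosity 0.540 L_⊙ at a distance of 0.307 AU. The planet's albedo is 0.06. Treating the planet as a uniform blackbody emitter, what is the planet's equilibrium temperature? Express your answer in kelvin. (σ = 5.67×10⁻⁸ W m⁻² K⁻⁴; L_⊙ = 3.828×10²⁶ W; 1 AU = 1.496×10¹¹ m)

T_eq ≈ 424 K

d = 0.307 AU = 4.59×10¹⁰ m.
L = 0.540 × 3.828×10²⁶ = 2.07×10²⁶ W.
Flux: S = L/(4πd²) = 2.07×10²⁶/(4π×(4.59×10¹⁰)²) = 7800 W m⁻².
Energy balance: absorbed = emitted ⇒ πR²·S(1−A) = 4πR²·σT_eq⁴, so T_eq⁴ = S(1−A)/(4σ).
T_eq = [7800 × 0.94 / (4 × 5.67×10⁻⁸)]^(1/4) = (3.23×10¹⁰)^(1/4) = 424 K.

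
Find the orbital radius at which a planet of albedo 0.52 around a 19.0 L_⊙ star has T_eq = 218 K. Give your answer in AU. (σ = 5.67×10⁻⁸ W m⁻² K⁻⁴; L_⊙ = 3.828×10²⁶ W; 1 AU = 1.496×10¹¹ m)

d ≈ 4.92 AU

L = 19.0 × 3.828×10²⁶ = 7.27×10²⁷ W.
From T_eq⁴ = L(1−A)/(16πσd²): d = √[L(1−A)/(16πσT_eq⁴)].
d = √[7.27×10²⁷ × 0.48 / (16π × 5.67×10⁻⁸ × (218)⁴)] = 7.36×10¹¹ m = 4.92 AU.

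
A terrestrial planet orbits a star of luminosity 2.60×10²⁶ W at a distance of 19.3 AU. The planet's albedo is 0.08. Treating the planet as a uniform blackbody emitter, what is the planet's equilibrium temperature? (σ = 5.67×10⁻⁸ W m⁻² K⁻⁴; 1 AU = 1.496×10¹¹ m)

T_eq ≈ 56.3 K

d = 19.3 AU = 2.89×10¹² m.
Flux: S = L/(4πd²) = 2.60×10²⁶/(4π×(2.89×10¹²)²) = 2.48 W m⁻².
Energy balance: absorbed = emitted ⇒ πR²·S(1−A) = 4πR²·σT_eq⁴, so T_eq⁴ = S(1−A)/(4σ).
T_eq = [2.48 × 0.92 / (4 × 5.67×10⁻⁸)]^(1/4) = (1.01×10⁷)^(1/4) = 56.3 K.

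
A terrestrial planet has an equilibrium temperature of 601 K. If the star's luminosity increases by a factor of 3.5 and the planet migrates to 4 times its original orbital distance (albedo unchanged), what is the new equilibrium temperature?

T_eq ≈ 411 K

T_eq ∝ L^(1/4) · d^(−1/2).
T′ = 601 × 3.5^(1/4) / 4^(1/2) = 411 K.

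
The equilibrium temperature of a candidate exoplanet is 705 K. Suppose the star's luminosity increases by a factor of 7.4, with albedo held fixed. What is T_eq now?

T_eq ≈ 1160 K

T_eq ∝ L^(1/4) · d^(−1/2).
T′ = 705 × 7.4^(1/4) = 1160 K.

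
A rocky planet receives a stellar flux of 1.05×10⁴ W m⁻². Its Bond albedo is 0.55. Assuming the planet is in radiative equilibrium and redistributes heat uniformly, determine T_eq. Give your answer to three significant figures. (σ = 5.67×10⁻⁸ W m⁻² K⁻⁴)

Energy balance: absorbed = emitted ⇒ πR²·S(1−A) = 4πR²·σT_eq⁴, so T_eq⁴ = S(1−A)/(4σ).
T_eq = [1.05×10⁴ × 0.45 / (4 × 5.67×10⁻⁸)]^(1/4) = (2.08×10¹⁰)^(1/4) = 380 K.

T_eq ≈ 380 K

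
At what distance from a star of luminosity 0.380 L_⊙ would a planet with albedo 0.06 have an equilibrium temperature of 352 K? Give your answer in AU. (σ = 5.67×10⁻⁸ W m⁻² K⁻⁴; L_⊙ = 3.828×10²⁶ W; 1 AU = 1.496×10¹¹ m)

L = 0.380 × 3.828×10²⁶ = 1.45×10²⁶ W.
From T_eq⁴ = L(1−A)/(16πσd²): d = √[L(1−A)/(16πσT_eq⁴)].
d = √[1.45×10²⁶ × 0.94 / (16π × 5.67×10⁻⁸ × (352)⁴)] = 5.59×10¹⁰ m = 0.374 AU.

d ≈ 0.374 AU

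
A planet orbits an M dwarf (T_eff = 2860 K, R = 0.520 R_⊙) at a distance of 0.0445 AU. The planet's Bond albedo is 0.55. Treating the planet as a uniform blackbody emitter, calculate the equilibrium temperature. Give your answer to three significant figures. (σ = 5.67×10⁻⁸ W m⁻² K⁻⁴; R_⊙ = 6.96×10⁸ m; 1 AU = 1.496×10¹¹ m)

T_eq ≈ 386 K

R_⋆ = 0.520 × 6.96×10⁸ = 3.62×10⁸ m.
d = 0.0445 AU = 6.66×10⁹ m.
L = 4πR_⋆²σT_⋆⁴ = 4π(3.62×10⁸)² × 5.67×10⁻⁸ × (2860)⁴ = 6.24×10²⁴ W.
S = L/(4πd²) = 1.12×10⁴ W m⁻².
Energy balance: absorbed = emitted ⇒ πR²·S(1−A) = 4πR²·σT_eq⁴, so T_eq⁴ = S(1−A)/(4σ).
T_eq = [1.12×10⁴ × 0.45 / (4 × 5.67×10⁻⁸)]^(1/4) = (2.22×10¹⁰)^(1/4) = 386 K.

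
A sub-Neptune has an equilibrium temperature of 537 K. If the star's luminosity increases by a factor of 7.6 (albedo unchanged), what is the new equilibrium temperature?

T_eq ≈ 892 K

T_eq ∝ L^(1/4) · d^(−1/2).
T′ = 537 × 7.6^(1/4) = 892 K.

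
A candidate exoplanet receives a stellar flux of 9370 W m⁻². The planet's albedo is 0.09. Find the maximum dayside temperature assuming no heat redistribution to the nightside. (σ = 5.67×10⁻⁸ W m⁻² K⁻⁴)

With no redistribution each surface element balances locally: S(1−A) = σT⁴.
T = [9370 × 0.91 / 5.67×10⁻⁸]^(1/4) = (1.50×10¹¹)^(1/4) = 623 K.

T_ss ≈ 623 K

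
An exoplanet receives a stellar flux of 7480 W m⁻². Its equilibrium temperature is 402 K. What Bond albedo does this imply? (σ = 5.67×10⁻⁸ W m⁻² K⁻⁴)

From T_eq⁴ = S(1−A)/(4σ): 1−A = 4σT_eq⁴/S.
1−A = 4 × 5.67×10⁻⁸ × (402)⁴ / 7480 = 0.792.

A ≈ 0.21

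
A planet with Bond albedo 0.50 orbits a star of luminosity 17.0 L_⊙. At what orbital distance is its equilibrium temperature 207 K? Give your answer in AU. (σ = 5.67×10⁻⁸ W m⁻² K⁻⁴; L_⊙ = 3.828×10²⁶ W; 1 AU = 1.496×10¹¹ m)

L = 17.0 × 3.828×10²⁶ = 6.51×10²⁷ W.
From T_eq⁴ = L(1−A)/(16πσd²): d = √[L(1−A)/(16πσT_eq⁴)].
d = √[6.51×10²⁷ × 0.50 / (16π × 5.67×10⁻⁸ × (207)⁴)] = 7.89×10¹¹ m = 5.27 AU.

d ≈ 5.27 AU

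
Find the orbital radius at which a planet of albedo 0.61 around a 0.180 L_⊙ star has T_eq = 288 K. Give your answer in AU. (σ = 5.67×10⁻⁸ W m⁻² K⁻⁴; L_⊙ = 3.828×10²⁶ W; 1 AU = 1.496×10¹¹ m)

d ≈ 0.247 AU

L = 0.180 × 3.828×10²⁶ = 6.89×10²⁵ W.
From T_eq⁴ = L(1−A)/(16πσd²): d = √[L(1−A)/(16πσT_eq⁴)].
d = √[6.89×10²⁵ × 0.39 / (16π × 5.67×10⁻⁸ × (288)⁴)] = 3.70×10¹⁰ m = 0.247 AU.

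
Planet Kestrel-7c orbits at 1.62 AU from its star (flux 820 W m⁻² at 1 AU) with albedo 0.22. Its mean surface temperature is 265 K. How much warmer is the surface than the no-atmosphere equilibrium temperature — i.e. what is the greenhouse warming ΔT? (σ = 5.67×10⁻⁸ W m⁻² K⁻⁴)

S = 820/1.62² = 312.5 W m⁻².
T_eq = [S(1−A)/(4σ)]^(1/4) = [312.5×0.78/(4×5.67×10⁻⁸)]^(1/4) = 181.1 K.
ΔT = T_surf − T_eq = 265 − 181.1.

ΔT ≈ 83.9 K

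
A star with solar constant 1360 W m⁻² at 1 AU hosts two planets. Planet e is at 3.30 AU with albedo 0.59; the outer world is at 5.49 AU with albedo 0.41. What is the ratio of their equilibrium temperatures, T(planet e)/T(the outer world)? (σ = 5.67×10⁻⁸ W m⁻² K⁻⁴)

T_eq = [S₀(1−A)/(4σd²)]^(1/4), so T ∝ (1−A)^(1/4) / √d.
T₁ = [1360×0.41/(4×5.67×10⁻⁸×3.30²)]^(1/4) = 122.58 K.
T₂ = [1360×0.59/(4×5.67×10⁻⁸×5.49²)]^(1/4) = 104.09 K.

T₁/T₂ ≈ 1.178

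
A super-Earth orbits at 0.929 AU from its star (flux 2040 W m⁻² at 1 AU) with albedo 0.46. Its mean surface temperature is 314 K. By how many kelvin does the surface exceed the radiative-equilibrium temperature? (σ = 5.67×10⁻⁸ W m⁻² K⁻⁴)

S = 2040/0.929² = 2364 W m⁻².
T_eq = [S(1−A)/(4σ)]^(1/4) = [2364×0.54/(4×5.67×10⁻⁸)]^(1/4) = 273.9 K.
ΔT = T_surf − T_eq = 314 − 273.9.

ΔT ≈ 40.1 K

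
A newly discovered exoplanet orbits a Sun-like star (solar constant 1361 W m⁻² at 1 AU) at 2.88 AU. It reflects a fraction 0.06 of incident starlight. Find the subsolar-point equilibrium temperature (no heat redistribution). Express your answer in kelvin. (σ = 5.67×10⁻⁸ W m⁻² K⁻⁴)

T_ss ≈ 228 K

Flux at 2.88 AU: S = 1361/2.88² = 164 W m⁻².
At the subsolar point the surface absorbs S(1−A) and emits σT⁴ per unit area — no factor of 4, since only the local patch is in balance.
T = [164 × 0.94 / 5.67×10⁻⁸]^(1/4) = (2.72×10⁹)^(1/4) = 228 K.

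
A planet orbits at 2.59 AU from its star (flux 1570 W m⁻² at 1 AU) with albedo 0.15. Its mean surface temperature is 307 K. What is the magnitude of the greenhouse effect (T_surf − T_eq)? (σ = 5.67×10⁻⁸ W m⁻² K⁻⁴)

ΔT ≈ 134.9 K

S = 1570/2.59² = 234.0 W m⁻².
T_eq = [S(1−A)/(4σ)]^(1/4) = [234.0×0.85/(4×5.67×10⁻⁸)]^(1/4) = 172.1 K.
ΔT = T_surf − T_eq = 307 − 172.1.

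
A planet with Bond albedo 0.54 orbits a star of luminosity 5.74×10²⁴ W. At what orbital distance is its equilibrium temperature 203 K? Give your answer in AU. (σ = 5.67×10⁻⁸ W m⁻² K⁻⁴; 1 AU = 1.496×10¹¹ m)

From T_eq⁴ = L(1−A)/(16πσd²): d = √[L(1−A)/(16πσT_eq⁴)].
d = √[5.74×10²⁴ × 0.46 / (16π × 5.67×10⁻⁸ × (203)⁴)] = 2.34×10¹⁰ m = 0.156 AU.

d ≈ 0.156 AU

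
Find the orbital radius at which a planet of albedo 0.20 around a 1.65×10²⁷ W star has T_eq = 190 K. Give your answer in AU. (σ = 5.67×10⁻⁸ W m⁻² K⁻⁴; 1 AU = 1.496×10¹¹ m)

d ≈ 3.98 AU

From T_eq⁴ = L(1−A)/(16πσd²): d = √[L(1−A)/(16πσT_eq⁴)].
d = √[1.65×10²⁷ × 0.80 / (16π × 5.67×10⁻⁸ × (190)⁴)] = 5.96×10¹¹ m = 3.98 AU.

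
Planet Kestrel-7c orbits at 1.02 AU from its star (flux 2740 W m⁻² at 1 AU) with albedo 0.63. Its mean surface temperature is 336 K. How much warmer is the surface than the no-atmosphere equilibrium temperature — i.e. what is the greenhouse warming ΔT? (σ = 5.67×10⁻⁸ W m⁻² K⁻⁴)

ΔT ≈ 80.0 K

S = 2740/1.02² = 2634 W m⁻².
T_eq = [S(1−A)/(4σ)]^(1/4) = [2634×0.37/(4×5.67×10⁻⁸)]^(1/4) = 256.0 K.
ΔT = T_surf − T_eq = 336 − 256.0.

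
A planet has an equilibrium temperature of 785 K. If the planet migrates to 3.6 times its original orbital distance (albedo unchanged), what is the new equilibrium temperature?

T_eq ∝ L^(1/4) · d^(−1/2).
T′ = 785 / 3.6^(1/2) = 414 K.

T_eq ≈ 414 K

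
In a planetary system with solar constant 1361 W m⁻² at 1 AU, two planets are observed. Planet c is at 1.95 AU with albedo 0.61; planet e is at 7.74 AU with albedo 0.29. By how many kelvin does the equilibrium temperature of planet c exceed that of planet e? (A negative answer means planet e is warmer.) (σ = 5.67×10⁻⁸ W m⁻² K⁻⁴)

ΔT ≈ 65.7 K

T_eq = [S₀(1−A)/(4σd²)]^(1/4), so T ∝ (1−A)^(1/4) / √d.
T₁ = [1361×0.39/(4×5.67×10⁻⁸×1.95²)]^(1/4) = 157.51 K.
T₂ = [1361×0.71/(4×5.67×10⁻⁸×7.74²)]^(1/4) = 91.83 K.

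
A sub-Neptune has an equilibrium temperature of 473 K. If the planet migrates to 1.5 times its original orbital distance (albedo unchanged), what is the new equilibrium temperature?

T_eq ≈ 386 K

T_eq ∝ L^(1/4) · d^(−1/2).
T′ = 473 / 1.5^(1/2) = 386 K.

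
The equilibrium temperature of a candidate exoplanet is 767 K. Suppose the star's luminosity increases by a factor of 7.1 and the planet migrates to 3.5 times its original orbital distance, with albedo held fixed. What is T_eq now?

T_eq ∝ L^(1/4) · d^(−1/2).
T′ = 767 × 7.1^(1/4) / 3.5^(1/2) = 669 K.

T_eq ≈ 669 K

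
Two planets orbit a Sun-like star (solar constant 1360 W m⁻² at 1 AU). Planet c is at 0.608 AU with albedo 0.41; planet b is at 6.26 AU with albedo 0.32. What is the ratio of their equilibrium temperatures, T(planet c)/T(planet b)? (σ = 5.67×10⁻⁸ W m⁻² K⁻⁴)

T₁/T₂ ≈ 3.097

T_eq = [S₀(1−A)/(4σd²)]^(1/4), so T ∝ (1−A)^(1/4) / √d.
T₁ = [1360×0.59/(4×5.67×10⁻⁸×0.608²)]^(1/4) = 312.78 K.
T₂ = [1360×0.68/(4×5.67×10⁻⁸×6.26²)]^(1/4) = 101.00 K.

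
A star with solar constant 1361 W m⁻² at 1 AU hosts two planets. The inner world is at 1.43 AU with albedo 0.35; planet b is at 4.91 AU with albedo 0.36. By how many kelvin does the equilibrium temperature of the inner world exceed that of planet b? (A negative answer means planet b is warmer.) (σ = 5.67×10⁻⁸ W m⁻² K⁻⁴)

ΔT ≈ 96.6 K

T_eq = [S₀(1−A)/(4σd²)]^(1/4), so T ∝ (1−A)^(1/4) / √d.
T₁ = [1361×0.65/(4×5.67×10⁻⁸×1.43²)]^(1/4) = 208.98 K.
T₂ = [1361×0.64/(4×5.67×10⁻⁸×4.91²)]^(1/4) = 112.35 K.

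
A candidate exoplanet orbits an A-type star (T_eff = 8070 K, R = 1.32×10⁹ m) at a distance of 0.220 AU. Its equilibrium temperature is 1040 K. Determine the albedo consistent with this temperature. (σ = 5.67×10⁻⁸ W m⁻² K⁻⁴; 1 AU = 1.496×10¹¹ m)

d = 0.220 AU = 3.29×10¹⁰ m.
L = 4πR_⋆²σT_⋆⁴ = 4π(1.32×10⁹)² × 5.67×10⁻⁸ × (8070)⁴ = 5.27×10²⁷ W.
S = L/(4πd²) = 3.87×10⁵ W m⁻².
From T_eq⁴ = S(1−A)/(4σ): 1−A = 4σT_eq⁴/S.
1−A = 4 × 5.67×10⁻⁸ × (1040)⁴ / 3.87×10⁵ = 0.686.

A ≈ 0.31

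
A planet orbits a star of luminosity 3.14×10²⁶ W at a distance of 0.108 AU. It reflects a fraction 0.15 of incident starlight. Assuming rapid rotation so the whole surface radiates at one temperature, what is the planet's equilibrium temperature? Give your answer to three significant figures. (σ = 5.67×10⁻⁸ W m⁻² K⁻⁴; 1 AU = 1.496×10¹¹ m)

d = 0.108 AU = 1.62×10¹⁰ m.
Flux: S = L/(4πd²) = 3.14×10²⁶/(4π×(1.62×10¹⁰)²) = 9.57×10⁴ W m⁻².
Energy balance: absorbed = emitted ⇒ πR²·S(1−A) = 4πR²·σT_eq⁴, so T_eq⁴ = S(1−A)/(4σ).
T_eq = [9.57×10⁴ × 0.85 / (4 × 5.67×10⁻⁸)]^(1/4) = (3.59×10¹¹)^(1/4) = 774 K.

T_eq ≈ 774 K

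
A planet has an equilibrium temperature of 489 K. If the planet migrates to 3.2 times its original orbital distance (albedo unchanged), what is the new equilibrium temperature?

T_eq ≈ 273 K

T_eq ∝ L^(1/4) · d^(−1/2).
T′ = 489 / 3.2^(1/2) = 273 K.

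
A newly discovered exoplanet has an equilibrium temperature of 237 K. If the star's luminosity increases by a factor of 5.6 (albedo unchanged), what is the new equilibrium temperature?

T_eq ∝ L^(1/4) · d^(−1/2).
T′ = 237 × 5.6^(1/4) = 365 K.

T_eq ≈ 365 K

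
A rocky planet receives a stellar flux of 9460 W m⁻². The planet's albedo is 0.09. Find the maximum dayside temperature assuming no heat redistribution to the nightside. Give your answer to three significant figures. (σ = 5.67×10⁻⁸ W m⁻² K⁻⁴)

T_ss ≈ 624 K

With no redistribution each surface element balances locally: S(1−A) = σT⁴.
T = [9460 × 0.91 / 5.67×10⁻⁸]^(1/4) = (1.52×10¹¹)^(1/4) = 624 K.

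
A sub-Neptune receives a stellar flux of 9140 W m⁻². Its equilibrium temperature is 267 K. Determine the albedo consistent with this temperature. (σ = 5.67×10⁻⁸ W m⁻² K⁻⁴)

From T_eq⁴ = S(1−A)/(4σ): 1−A = 4σT_eq⁴/S.
1−A = 4 × 5.67×10⁻⁸ × (267)⁴ / 9140 = 0.126.

A ≈ 0.87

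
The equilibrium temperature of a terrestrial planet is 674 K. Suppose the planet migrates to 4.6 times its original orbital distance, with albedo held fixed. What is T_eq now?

T_eq ∝ L^(1/4) · d^(−1/2).
T′ = 674 / 4.6^(1/2) = 314 K.

T_eq ≈ 314 K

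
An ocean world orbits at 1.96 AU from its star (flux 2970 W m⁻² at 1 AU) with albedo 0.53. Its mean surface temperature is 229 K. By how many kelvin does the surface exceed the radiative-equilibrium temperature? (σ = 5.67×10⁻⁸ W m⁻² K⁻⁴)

S = 2970/1.96² = 773.1 W m⁻².
T_eq = [S(1−A)/(4σ)]^(1/4) = [773.1×0.47/(4×5.67×10⁻⁸)]^(1/4) = 200.1 K.
ΔT = T_surf − T_eq = 229 − 200.1.

ΔT ≈ 28.9 K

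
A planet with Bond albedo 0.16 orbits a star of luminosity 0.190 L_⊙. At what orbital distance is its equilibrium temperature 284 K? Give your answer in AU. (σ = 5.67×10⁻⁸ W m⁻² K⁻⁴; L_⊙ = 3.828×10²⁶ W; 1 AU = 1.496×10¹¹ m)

d ≈ 0.384 AU

L = 0.190 × 3.828×10²⁶ = 7.27×10²⁵ W.
From T_eq⁴ = L(1−A)/(16πσd²): d = √[L(1−A)/(16πσT_eq⁴)].
d = √[7.27×10²⁵ × 0.84 / (16π × 5.67×10⁻⁸ × (284)⁴)] = 5.74×10¹⁰ m = 0.384 AU.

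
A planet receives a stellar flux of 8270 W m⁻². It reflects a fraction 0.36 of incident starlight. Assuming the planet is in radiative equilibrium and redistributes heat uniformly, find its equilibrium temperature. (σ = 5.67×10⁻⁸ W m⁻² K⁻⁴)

T_eq ≈ 391 K

Energy balance: absorbed = emitted ⇒ πR²·S(1−A) = 4πR²·σT_eq⁴, so T_eq⁴ = S(1−A)/(4σ).
T_eq = [8270 × 0.64 / (4 × 5.67×10⁻⁸)]^(1/4) = (2.33×10¹⁰)^(1/4) = 391 K.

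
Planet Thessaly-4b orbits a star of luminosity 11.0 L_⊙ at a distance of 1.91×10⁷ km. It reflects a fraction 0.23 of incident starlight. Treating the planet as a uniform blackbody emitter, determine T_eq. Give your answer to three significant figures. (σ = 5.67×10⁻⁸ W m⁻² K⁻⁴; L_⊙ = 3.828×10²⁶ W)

d = 1.91×10⁷ km = 1.91×10¹⁰ m.
L = 11.0 × 3.828×10²⁶ = 4.21×10²⁷ W.
Flux: S = L/(4πd²) = 4.21×10²⁷/(4π×(1.91×10¹⁰)²) = 9.19×10⁵ W m⁻².
Energy balance: absorbed = emitted ⇒ πR²·S(1−A) = 4πR²·σT_eq⁴, so T_eq⁴ = S(1−A)/(4σ).
T_eq = [9.19×10⁵ × 0.77 / (4 × 5.67×10⁻⁸)]^(1/4) = (3.12×10¹²)^(1/4) = 1330 K.

T_eq ≈ 1330 K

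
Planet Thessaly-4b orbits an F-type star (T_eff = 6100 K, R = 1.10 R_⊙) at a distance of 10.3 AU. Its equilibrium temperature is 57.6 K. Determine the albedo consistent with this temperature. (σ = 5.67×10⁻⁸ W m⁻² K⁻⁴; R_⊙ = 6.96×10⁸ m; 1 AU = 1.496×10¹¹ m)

R_⋆ = 1.10 × 6.96×10⁸ = 7.66×10⁸ m.
d = 10.3 AU = 1.54×10¹² m.
L = 4πR_⋆²σT_⋆⁴ = 4π(7.66×10⁸)² × 5.67×10⁻⁸ × (6100)⁴ = 5.78×10²⁶ W.
S = L/(4πd²) = 19.4 W m⁻².
From T_eq⁴ = S(1−A)/(4σ): 1−A = 4σT_eq⁴/S.
1−A = 4 × 5.67×10⁻⁸ × (57.6)⁴ / 19.4 = 0.129.

A ≈ 0.87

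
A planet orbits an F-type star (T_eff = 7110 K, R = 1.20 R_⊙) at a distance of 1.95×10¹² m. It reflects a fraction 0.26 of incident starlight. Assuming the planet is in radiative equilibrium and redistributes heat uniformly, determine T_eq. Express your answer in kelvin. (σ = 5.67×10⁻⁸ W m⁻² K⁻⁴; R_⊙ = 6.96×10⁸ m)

R_⋆ = 1.20 × 6.96×10⁸ = 8.35×10⁸ m.
L = 4πR_⋆²σT_⋆⁴ = 4π(8.35×10⁸)² × 5.67×10⁻⁸ × (7110)⁴ = 1.27×10²⁷ W.
S = L/(4πd²) = 26.6 W m⁻².
Energy balance: absorbed = emitted ⇒ πR²·S(1−A) = 4πR²·σT_eq⁴, so T_eq⁴ = S(1−A)/(4σ).
T_eq = [26.6 × 0.74 / (4 × 5.67×10⁻⁸)]^(1/4) = (8.67×10⁷)^(1/4) = 96.5 K.

T_eq ≈ 96.5 K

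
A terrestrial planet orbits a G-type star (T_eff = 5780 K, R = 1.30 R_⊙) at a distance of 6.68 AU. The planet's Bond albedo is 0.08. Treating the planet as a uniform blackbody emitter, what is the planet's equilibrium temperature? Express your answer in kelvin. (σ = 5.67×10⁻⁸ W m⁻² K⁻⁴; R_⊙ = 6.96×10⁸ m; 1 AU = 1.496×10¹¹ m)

R_⋆ = 1.30 × 6.96×10⁸ = 9.05×10⁸ m.
d = 6.68 AU = 9.99×10¹¹ m.
L = 4πR_⋆²σT_⋆⁴ = 4π(9.05×10⁸)² × 5.67×10⁻⁸ × (5780)⁴ = 6.51×10²⁶ W.
S = L/(4πd²) = 51.9 W m⁻².
Energy balance: absorbed = emitted ⇒ πR²·S(1−A) = 4πR²·σT_eq⁴, so T_eq⁴ = S(1−A)/(4σ).
T_eq = [51.9 × 0.92 / (4 × 5.67×10⁻⁸)]^(1/4) = (2.10×10⁸)^(1/4) = 120 K.

T_eq ≈ 120 K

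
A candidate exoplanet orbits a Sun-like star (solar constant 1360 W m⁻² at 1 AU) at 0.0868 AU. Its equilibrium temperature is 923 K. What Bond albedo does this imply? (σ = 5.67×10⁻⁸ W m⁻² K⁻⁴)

Flux at 0.0868 AU: S = 1360/0.0868² = 1.81×10⁵ W m⁻².
From T_eq⁴ = S(1−A)/(4σ): 1−A = 4σT_eq⁴/S.
1−A = 4 × 5.67×10⁻⁸ × (923)⁴ / 1.81×10⁵ = 0.912.

A ≈ 0.09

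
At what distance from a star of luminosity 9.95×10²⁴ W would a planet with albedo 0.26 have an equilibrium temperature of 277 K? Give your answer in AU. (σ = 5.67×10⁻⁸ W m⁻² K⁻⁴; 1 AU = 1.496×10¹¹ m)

From T_eq⁴ = L(1−A)/(16πσd²): d = √[L(1−A)/(16πσT_eq⁴)].
d = √[9.95×10²⁴ × 0.74 / (16π × 5.67×10⁻⁸ × (277)⁴)] = 2.09×10¹⁰ m = 0.140 AU.

d ≈ 0.140 AU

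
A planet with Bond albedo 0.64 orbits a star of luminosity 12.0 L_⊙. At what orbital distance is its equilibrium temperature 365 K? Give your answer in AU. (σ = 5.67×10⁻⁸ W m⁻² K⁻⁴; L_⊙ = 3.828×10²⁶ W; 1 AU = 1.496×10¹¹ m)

d ≈ 1.21 AU

L = 12.0 × 3.828×10²⁶ = 4.59×10²⁷ W.
From T_eq⁴ = L(1−A)/(16πσd²): d = √[L(1−A)/(16πσT_eq⁴)].
d = √[4.59×10²⁷ × 0.36 / (16π × 5.67×10⁻⁸ × (365)⁴)] = 1.81×10¹¹ m = 1.21 AU.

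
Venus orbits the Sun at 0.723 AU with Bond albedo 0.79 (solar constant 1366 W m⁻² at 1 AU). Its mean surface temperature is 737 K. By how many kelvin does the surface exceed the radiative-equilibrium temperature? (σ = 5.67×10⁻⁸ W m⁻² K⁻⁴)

S = 1366/0.723² = 2613 W m⁻².
T_eq = [S(1−A)/(4σ)]^(1/4) = [2613×0.21/(4×5.67×10⁻⁸)]^(1/4) = 221.8 K.
ΔT = T_surf − T_eq = 737 − 221.8.

ΔT ≈ 515.2 K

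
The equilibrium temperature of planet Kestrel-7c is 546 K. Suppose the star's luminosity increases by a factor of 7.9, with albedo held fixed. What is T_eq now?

T_eq ≈ 915 K

T_eq ∝ L^(1/4) · d^(−1/2).
T′ = 546 × 7.9^(1/4) = 915 K.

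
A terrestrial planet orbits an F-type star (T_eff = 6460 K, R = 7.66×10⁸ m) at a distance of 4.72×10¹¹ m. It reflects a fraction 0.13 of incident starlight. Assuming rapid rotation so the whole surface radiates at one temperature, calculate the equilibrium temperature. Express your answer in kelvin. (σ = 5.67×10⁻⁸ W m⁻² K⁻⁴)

L = 4πR_⋆²σT_⋆⁴ = 4π(7.66×10⁸)² × 5.67×10⁻⁸ × (6460)⁴ = 7.28×10²⁶ W.
S = L/(4πd²) = 260 W m⁻².
Energy balance: absorbed = emitted ⇒ πR²·S(1−A) = 4πR²·σT_eq⁴, so T_eq⁴ = S(1−A)/(4σ).
T_eq = [260 × 0.87 / (4 × 5.67×10⁻⁸)]^(1/4) = (9.98×10⁸)^(1/4) = 178 K.

T_eq ≈ 178 K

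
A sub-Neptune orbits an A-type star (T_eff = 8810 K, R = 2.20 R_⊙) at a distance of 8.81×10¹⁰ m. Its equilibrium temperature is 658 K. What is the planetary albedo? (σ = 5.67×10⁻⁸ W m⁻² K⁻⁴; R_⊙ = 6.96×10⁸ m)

A ≈ 0.59

R_⋆ = 2.20 × 6.96×10⁸ = 1.53×10⁹ m.
L = 4πR_⋆²σT_⋆⁴ = 4π(1.53×10⁹)² × 5.67×10⁻⁸ × (8810)⁴ = 1.01×10²⁸ W.
S = L/(4πd²) = 1.03×10⁵ W m⁻².
From T_eq⁴ = S(1−A)/(4σ): 1−A = 4σT_eq⁴/S.
1−A = 4 × 5.67×10⁻⁸ × (658)⁴ / 1.03×10⁵ = 0.412.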